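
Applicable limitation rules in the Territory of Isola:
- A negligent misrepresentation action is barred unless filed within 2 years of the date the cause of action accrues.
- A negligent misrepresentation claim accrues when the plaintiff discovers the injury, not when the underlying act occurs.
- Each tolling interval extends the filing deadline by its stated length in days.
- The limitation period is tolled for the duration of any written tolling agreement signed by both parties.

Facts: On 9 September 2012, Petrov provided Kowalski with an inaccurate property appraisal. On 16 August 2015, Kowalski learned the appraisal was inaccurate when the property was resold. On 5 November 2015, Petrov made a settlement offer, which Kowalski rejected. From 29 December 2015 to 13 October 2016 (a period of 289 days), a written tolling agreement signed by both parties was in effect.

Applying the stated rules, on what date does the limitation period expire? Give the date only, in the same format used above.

1 June 2018

Accrual is tied to discovery, so the period began on 16 August 2015 rather than on 9 September 2012 when the act occurred.
The untolled deadline — 2 years after 16 August 2015 — is 16 August 2017.
Because the written tolling agreement ran from 29 December 2015 to 13 October 2016, the deadline is extended by 289 days to 1 June 2018.
The other events in the timeline have no effect on the limitation period under the stated rules.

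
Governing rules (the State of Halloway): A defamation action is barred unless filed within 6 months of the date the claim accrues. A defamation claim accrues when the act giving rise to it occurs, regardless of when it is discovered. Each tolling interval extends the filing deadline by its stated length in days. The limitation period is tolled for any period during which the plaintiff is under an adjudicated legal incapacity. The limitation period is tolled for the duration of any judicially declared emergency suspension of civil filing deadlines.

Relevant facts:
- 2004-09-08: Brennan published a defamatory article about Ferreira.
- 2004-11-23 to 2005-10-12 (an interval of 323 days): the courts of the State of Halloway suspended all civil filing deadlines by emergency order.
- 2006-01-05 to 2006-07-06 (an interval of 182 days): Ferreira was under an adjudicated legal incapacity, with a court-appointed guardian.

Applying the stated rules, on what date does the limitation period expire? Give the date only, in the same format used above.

The claim accrued on 2004-09-08, when the wrongful act occurred.
The untolled deadline — 6 months after 2004-09-08 — is 2005-03-08.
The period was tolled for 323 days by the emergency suspension of filing deadlines (2004-11-23 to 2005-10-12), pushing the deadline to 2006-01-25.
The plaintiff's legal incapacity from 2006-01-05 to 2006-07-06 tolled the period for 182 days, extending the deadline to 2006-07-26.

2006-07-26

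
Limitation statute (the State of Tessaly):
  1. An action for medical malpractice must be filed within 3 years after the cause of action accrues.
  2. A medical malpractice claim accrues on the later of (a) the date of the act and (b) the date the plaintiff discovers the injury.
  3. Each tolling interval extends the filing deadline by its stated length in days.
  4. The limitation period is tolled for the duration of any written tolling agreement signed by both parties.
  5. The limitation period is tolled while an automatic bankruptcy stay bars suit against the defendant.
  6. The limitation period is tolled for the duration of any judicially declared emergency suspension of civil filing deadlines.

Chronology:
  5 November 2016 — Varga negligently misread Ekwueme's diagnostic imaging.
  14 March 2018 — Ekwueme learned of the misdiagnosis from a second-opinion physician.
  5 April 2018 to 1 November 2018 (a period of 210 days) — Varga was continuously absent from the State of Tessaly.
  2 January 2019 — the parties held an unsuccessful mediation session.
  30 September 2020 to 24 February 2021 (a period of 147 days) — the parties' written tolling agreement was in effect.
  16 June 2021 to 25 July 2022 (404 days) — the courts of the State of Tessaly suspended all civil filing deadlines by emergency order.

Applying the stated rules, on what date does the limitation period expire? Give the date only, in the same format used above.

The claim accrued on 14 March 2018 — the later of the 5 November 2016 act and the 14 March 2018 discovery.
Adding the 3 years base period to 14 March 2018 gives a deadline of 14 March 2021, before any tolling.
Because the written tolling agreement ran from 30 September 2020 to 24 February 2021, the deadline is extended by 147 days to 8 August 2021.
The emergency suspension of filing deadlines from 16 June 2021 to 25 July 2022 tolled the period for 404 days, extending the deadline to 16 September 2022.
The defendant's absence from the jurisdiction from 5 April 2018 to 1 November 2018 does not toll the period, because no stated rule makes the defendant's absence a tolling event.
Nothing else in the chronology tolls or restarts the period.

16 September 2022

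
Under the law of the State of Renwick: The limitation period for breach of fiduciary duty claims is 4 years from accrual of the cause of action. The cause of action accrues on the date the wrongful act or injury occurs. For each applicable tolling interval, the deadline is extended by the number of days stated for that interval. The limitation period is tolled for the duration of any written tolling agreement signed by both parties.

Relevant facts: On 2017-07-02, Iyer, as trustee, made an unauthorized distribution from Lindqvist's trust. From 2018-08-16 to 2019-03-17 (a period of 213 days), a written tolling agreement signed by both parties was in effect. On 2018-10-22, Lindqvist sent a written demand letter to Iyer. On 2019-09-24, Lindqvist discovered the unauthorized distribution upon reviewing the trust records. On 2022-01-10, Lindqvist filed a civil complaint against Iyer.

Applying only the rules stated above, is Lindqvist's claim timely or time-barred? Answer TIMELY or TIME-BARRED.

Accrual is governed by the date of the act, so the period began to run on 2017-07-02; the later discovery on 2019-09-24 is irrelevant under the stated rule.
Adding the 4 years base period to 2017-07-02 gives a deadline of 2021-07-02, before any tolling.
The written tolling agreement from 2018-08-16 to 2019-03-17 tolled the period for 213 days, extending the deadline to 2022-01-31.
The other events in the timeline have no effect on the limitation period under the stated rules.
Filing on 2022-01-10 beat the 2022-01-31 deadline — the action is timely.

TIMELY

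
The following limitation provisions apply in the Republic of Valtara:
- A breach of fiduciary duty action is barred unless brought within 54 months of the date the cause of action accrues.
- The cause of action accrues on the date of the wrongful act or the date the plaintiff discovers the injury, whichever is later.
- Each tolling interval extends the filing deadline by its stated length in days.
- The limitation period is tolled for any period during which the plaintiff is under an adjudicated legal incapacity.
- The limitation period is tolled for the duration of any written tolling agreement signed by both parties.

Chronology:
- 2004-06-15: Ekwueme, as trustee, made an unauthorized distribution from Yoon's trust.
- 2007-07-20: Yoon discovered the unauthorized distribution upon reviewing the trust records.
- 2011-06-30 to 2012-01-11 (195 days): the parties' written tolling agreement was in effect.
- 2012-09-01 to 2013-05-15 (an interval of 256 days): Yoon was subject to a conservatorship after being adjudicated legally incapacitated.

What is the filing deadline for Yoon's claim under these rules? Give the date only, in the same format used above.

2012-08-02

Taking the later of the act (2004-06-15) and discovery (2007-07-20), the claim accrued on 2007-07-20.
54 months from 2007-07-20 is 2012-01-20.
The period was tolled for 195 days by the written tolling agreement (2011-06-30 to 2012-01-11), pushing the deadline to 2012-08-02.
The plaintiff's legal incapacity from 2012-09-01 to 2013-05-15 began after the period had already run on 2012-08-02, so it has no tolling effect.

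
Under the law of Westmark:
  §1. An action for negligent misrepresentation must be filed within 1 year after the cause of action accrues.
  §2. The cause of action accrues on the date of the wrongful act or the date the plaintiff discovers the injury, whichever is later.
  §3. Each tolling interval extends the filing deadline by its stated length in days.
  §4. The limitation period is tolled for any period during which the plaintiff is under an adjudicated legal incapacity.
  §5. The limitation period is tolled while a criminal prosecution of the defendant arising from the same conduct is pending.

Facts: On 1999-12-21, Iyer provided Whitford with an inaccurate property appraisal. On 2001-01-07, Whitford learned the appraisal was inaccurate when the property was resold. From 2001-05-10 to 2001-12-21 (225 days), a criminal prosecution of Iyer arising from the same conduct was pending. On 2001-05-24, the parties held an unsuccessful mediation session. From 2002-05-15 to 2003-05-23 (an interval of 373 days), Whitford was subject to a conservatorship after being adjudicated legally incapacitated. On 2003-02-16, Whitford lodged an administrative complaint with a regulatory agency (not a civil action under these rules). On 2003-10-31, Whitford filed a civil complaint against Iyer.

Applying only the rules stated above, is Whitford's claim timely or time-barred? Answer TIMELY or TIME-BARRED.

TIME-BARRED

Because discovery on 2001-01-07 post-dates the 1999-12-21 act, accrual under the later-of rule falls on 2001-01-07.
Adding the 1 year base period to 2001-01-07 gives a deadline of 2002-01-07, before any tolling.
The pending criminal prosecution from 2001-05-10 to 2001-12-21 tolled the period for 225 days, extending the deadline to 2002-08-20.
The period was tolled for 373 days by the plaintiff's legal incapacity (2002-05-15 to 2003-05-23), pushing the deadline to 2003-08-28.
Nothing else in the chronology tolls or restarts the period.
Whitford filed on 2003-10-31, after the 2003-08-28 deadline, so the action is time-barred.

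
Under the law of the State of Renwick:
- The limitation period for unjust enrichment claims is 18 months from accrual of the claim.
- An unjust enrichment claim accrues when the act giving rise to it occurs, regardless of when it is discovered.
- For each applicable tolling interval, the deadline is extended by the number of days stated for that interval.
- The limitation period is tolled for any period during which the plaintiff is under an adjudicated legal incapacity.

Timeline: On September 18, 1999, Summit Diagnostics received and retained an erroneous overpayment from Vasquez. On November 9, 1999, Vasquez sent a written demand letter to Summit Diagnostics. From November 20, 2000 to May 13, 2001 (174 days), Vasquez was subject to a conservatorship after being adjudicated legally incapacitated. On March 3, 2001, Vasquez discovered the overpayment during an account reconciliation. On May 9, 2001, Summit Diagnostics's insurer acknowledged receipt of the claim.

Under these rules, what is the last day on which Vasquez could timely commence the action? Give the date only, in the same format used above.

Because the rule ties accrual to occurrence, the claim accrued on September 18, 1999, not on the March 3, 2001 discovery date.
The untolled deadline — 18 months after September 18, 1999 — is March 18, 2001.
The plaintiff's legal incapacity from November 20, 2000 to May 13, 2001 tolled the period for 174 days, extending the deadline to September 8, 2001.
None of the other events listed affects the running of the period under the stated rules.

September 8, 2001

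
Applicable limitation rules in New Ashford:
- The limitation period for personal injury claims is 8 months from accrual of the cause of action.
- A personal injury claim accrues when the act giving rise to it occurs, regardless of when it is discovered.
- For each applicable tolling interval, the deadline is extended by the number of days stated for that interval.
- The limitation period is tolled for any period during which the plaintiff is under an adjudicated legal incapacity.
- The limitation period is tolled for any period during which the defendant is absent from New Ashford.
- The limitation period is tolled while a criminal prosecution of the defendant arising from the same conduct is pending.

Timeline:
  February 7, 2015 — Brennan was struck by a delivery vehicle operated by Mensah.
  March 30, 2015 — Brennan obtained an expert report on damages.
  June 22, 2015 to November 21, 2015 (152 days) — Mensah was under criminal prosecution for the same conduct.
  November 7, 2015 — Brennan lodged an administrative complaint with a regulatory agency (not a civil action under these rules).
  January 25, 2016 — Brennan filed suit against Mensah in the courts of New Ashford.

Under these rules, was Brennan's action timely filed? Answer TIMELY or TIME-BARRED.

The claim accrued on February 7, 2015, when the wrongful act occurred.
8 months from February 7, 2015 is October 7, 2015.
The pending criminal prosecution from June 22, 2015 to November 21, 2015 tolled the period for 152 days, extending the deadline to March 7, 2016.
The other events in the timeline have no effect on the limitation period under the stated rules.
The January 25, 2016 filing precedes the March 7, 2016 deadline; the claim is timely.

TIMELY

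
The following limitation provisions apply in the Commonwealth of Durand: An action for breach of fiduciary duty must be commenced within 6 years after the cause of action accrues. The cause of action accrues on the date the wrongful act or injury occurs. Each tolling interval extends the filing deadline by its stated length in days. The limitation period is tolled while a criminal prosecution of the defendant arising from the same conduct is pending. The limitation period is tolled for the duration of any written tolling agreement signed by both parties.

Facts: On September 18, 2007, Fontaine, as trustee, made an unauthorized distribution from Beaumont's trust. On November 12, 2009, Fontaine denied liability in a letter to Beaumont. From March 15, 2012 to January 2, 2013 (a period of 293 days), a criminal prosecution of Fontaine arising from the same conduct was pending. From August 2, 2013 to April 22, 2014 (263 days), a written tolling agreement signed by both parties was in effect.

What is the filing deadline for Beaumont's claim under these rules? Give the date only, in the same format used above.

March 28, 2015

The claim accrued on September 18, 2007, when the wrongful act occurred.
Adding the 6 years base period to September 18, 2007 gives a deadline of September 18, 2013, before any tolling.
The pending criminal prosecution from March 15, 2012 to January 2, 2013 tolled the period for 293 days, extending the deadline to July 8, 2014.
Because the written tolling agreement ran from August 2, 2013 to April 22, 2014, the deadline is extended by 263 days to March 28, 2015.
The other events in the timeline have no effect on the limitation period under the stated rules.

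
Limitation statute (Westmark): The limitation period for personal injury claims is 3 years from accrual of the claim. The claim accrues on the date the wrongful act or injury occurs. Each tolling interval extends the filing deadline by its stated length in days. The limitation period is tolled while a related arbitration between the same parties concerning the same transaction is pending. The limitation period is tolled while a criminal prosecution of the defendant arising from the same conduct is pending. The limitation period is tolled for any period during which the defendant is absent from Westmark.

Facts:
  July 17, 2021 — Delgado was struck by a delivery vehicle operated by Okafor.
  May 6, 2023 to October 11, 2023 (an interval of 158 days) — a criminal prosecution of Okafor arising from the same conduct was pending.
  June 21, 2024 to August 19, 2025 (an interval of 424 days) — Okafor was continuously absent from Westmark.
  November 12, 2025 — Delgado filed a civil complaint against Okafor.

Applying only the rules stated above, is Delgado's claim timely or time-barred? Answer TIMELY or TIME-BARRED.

The claim accrued on July 17, 2021, when the wrongful act occurred.
Adding the 3 years base period to July 17, 2021 gives a deadline of July 17, 2024, before any tolling.
The period was tolled for 158 days by the pending criminal prosecution (May 6, 2023 to October 11, 2023), pushing the deadline to December 22, 2024.
Because the defendant's absence from the jurisdiction ran from June 21, 2024 to August 19, 2025, the deadline is extended by 424 days to February 19, 2026.
The November 12, 2025 filing precedes the February 19, 2026 deadline; the claim is timely.

TIMELY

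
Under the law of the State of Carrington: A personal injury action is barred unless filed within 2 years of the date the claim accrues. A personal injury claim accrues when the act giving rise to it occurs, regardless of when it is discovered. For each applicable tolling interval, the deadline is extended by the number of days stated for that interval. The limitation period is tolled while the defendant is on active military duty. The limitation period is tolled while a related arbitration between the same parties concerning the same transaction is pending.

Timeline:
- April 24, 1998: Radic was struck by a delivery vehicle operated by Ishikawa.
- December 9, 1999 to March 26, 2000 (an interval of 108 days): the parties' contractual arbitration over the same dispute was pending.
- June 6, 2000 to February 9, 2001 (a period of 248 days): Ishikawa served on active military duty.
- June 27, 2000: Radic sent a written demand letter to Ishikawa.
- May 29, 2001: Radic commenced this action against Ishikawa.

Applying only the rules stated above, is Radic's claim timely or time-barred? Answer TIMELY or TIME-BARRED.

TIME-BARRED

The claim accrued on April 24, 1998, the date of the act.
2 years from April 24, 1998 is April 24, 2000.
Because the pending related arbitration ran from December 9, 1999 to March 26, 2000, the deadline is extended by 108 days to August 10, 2000.
Because the defendant's active military service ran from June 6, 2000 to February 9, 2001, the deadline is extended by 248 days to April 15, 2001.
The other events in the timeline have no effect on the limitation period under the stated rules.
Radic filed on May 29, 2001, after the April 15, 2001 deadline, so the action is time-barred.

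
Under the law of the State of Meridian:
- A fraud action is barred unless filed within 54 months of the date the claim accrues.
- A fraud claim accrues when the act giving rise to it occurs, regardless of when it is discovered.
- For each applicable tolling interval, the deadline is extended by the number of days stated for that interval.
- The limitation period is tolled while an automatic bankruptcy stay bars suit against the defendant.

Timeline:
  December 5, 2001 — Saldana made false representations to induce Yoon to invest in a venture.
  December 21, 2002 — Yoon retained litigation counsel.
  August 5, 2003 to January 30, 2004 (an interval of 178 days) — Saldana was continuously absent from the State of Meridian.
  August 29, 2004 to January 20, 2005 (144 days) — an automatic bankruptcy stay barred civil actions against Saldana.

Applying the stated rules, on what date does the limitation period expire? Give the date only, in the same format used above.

October 27, 2006

The limitation period began to run on December 5, 2001.
54 months from December 5, 2001 is June 5, 2006.
The period was tolled for 144 days by the automatic bankruptcy stay (August 29, 2004 to January 20, 2005), pushing the deadline to October 27, 2006.
No stated provision tolls the period for the defendant's absence, so the interval from August 5, 2003 to January 30, 2004 has no effect on the deadline.
The other events in the timeline have no effect on the limitation period under the stated rules.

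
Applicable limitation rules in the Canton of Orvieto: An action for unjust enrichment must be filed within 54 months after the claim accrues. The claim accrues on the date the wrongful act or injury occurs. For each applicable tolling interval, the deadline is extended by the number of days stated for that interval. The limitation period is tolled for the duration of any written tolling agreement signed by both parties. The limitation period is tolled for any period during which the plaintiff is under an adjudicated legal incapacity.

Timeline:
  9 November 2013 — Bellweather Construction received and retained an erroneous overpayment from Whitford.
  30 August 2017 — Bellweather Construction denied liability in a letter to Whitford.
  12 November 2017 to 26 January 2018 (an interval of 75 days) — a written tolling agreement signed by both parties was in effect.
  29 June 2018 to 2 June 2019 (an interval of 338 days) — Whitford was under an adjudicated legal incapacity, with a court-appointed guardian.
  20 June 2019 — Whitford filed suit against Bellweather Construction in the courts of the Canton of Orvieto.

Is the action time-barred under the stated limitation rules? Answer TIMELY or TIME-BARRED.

The claim accrued on 9 November 2013, the date of the act.
Adding the 54 months base period to 9 November 2013 gives a deadline of 9 May 2018, before any tolling.
The written tolling agreement from 12 November 2017 to 26 January 2018 tolled the period for 75 days, extending the deadline to 23 July 2018.
The period was tolled for 338 days by the plaintiff's legal incapacity (29 June 2018 to 2 June 2019), pushing the deadline to 26 June 2019.
The other events in the timeline have no effect on the limitation period under the stated rules.
The 20 June 2019 filing precedes the 26 June 2019 deadline; the claim is timely.

TIMELY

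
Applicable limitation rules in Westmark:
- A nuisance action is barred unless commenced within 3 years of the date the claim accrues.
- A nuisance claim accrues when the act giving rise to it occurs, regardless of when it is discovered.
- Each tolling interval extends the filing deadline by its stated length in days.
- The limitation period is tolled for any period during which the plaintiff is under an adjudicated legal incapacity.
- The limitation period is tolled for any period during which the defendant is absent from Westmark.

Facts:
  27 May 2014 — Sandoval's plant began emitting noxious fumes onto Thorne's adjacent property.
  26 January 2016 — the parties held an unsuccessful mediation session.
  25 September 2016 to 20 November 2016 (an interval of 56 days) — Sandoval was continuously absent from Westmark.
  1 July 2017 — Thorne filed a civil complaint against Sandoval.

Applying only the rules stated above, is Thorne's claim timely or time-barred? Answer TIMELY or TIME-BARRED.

TIMELY

The limitation period began to run on 27 May 2014.
The untolled deadline — 3 years after 27 May 2014 — is 27 May 2017.
The period was tolled for 56 days by the defendant's absence from the jurisdiction (25 September 2016 to 20 November 2016), pushing the deadline to 22 July 2017.
Nothing else in the chronology tolls or restarts the period.
Thorne filed on 1 July 2017, before the 22 July 2017 deadline, so the action is timely.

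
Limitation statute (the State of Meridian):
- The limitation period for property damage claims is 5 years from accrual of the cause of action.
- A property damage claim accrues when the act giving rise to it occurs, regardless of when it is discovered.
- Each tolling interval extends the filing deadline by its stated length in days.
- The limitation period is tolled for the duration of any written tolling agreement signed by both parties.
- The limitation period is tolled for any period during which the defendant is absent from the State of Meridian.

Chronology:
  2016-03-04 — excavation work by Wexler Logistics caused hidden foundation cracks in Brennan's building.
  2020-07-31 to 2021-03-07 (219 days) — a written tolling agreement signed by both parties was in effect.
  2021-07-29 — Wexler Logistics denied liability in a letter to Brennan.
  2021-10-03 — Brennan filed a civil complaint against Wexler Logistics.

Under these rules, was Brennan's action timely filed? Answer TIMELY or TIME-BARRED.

The cause of action accrued on 2016-03-04, the date of the act.
Adding the 5 years base period to 2016-03-04 gives a deadline of 2021-03-04, before any tolling.
Because the written tolling agreement ran from 2020-07-31 to 2021-03-07, the deadline is extended by 219 days to 2021-10-09.
Nothing else in the chronology tolls or restarts the period.
Brennan filed on 2021-10-03, before the 2021-10-09 deadline, so the action is timely.

TIMELY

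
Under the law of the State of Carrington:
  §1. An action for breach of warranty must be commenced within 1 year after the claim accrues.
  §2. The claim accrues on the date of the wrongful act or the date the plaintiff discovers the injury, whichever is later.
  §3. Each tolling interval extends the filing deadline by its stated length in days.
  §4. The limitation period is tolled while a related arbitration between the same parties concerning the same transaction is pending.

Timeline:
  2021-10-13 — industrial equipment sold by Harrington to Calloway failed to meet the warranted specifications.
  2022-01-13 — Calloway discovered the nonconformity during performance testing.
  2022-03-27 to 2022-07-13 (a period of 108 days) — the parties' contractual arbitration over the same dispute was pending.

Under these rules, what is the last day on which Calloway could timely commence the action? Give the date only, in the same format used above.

2023-05-01

Because discovery on 2022-01-13 post-dates the 2021-10-13 act, accrual under the later-of rule falls on 2022-01-13.
1 year from 2022-01-13 is 2023-01-13.
Because the pending related arbitration ran from 2022-03-27 to 2022-07-13, the deadline is extended by 108 days to 2023-05-01.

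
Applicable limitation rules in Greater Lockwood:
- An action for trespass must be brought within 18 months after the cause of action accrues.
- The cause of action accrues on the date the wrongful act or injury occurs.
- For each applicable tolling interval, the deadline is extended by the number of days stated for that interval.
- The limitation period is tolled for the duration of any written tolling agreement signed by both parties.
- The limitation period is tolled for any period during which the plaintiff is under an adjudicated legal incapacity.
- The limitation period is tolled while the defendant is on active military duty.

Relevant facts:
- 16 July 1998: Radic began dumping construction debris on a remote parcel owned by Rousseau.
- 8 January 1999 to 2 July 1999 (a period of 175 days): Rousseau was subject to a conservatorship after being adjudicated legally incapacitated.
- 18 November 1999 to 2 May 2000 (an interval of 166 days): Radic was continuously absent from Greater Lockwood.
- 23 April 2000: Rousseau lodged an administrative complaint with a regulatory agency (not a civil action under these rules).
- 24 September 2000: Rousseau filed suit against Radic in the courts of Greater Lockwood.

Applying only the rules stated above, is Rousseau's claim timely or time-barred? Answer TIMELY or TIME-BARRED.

TIME-BARRED

The cause of action accrued on 16 July 1998, the date of the act.
18 months from 16 July 1998 is 16 January 2000.
The period was tolled for 175 days by the plaintiff's legal incapacity (8 January 1999 to 2 July 1999), pushing the deadline to 9 July 2000.
The defendant's absence from the jurisdiction from 18 November 1999 to 2 May 2000 does not toll the period, because no stated rule makes the defendant's absence a tolling event.
Nothing else in the chronology tolls or restarts the period.
The 24 September 2000 filing falls after the 9 July 2000 deadline; the claim is time-barred.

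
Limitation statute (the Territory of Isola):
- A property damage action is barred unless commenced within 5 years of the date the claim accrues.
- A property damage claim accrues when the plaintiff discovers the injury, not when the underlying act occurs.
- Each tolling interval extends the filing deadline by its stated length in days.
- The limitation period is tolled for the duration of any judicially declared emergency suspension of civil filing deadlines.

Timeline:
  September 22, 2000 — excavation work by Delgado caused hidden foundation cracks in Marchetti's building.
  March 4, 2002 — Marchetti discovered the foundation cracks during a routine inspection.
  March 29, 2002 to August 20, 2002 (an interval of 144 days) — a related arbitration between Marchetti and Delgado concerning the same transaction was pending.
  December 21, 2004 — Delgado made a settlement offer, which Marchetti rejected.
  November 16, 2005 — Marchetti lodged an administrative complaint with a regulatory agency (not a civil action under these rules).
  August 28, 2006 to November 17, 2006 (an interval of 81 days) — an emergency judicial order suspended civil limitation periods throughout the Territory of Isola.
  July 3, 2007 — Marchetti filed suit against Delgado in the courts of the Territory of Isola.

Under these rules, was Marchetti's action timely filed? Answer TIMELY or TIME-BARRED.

TIME-BARRED

Accrual is tied to discovery, so the period began on March 4, 2002 rather than on September 22, 2000 when the act occurred.
Adding the 5 years base period to March 4, 2002 gives a deadline of March 4, 2007, before any tolling.
The emergency suspension of filing deadlines from August 28, 2006 to November 17, 2006 tolled the period for 81 days, extending the deadline to May 24, 2007.
Although a pending arbitration ran from March 29, 2002 to August 20, 2002, the stated rules do not make that a tolling event, so it is disregarded.
Nothing else in the chronology tolls or restarts the period.
The July 3, 2007 filing falls after the May 24, 2007 deadline; the claim is time-barred.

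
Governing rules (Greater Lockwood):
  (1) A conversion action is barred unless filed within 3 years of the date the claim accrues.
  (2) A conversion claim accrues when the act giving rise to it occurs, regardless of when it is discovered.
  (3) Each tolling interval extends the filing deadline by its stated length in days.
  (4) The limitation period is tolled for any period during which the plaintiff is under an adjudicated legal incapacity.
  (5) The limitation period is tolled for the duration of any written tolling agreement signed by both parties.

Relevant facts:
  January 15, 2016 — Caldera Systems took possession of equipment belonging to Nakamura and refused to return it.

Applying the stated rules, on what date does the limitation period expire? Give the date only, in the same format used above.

January 15, 2019

The claim accrued on January 15, 2016, when the wrongful act occurred.
3 years from January 15, 2016 is January 15, 2019.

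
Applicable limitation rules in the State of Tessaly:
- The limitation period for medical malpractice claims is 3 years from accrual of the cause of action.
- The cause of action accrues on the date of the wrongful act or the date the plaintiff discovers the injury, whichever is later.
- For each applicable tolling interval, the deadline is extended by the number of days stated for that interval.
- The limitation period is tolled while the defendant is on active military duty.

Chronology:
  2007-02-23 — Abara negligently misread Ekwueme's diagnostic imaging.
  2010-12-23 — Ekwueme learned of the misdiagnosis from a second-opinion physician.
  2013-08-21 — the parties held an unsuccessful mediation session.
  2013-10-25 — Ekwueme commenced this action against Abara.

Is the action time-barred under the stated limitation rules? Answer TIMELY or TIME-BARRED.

TIMELY

Because discovery on 2010-12-23 post-dates the 2007-02-23 act, accrual under the later-of rule falls on 2010-12-23.
Adding the 3 years base period to 2010-12-23 gives a deadline of 2013-12-23, before any tolling.
None of the other events listed affects the running of the period under the stated rules.
Ekwueme filed on 2013-10-25, before the 2013-12-23 deadline, so the action is timely.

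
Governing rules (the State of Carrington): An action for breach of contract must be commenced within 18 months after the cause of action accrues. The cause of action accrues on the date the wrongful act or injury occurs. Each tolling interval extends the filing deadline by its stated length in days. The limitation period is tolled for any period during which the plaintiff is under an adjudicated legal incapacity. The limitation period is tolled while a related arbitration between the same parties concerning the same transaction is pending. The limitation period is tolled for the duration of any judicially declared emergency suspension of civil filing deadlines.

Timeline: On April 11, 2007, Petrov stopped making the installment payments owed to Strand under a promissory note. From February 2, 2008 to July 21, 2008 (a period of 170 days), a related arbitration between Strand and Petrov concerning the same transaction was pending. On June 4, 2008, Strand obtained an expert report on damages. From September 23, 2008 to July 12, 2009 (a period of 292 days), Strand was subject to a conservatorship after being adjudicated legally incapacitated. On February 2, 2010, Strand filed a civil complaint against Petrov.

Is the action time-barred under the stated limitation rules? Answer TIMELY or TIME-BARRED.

The claim accrued on April 11, 2007, when the wrongful act occurred.
The untolled deadline — 18 months after April 11, 2007 — is October 11, 2008.
Because the pending related arbitration ran from February 2, 2008 to July 21, 2008, the deadline is extended by 170 days to March 30, 2009.
The plaintiff's legal incapacity from September 23, 2008 to July 12, 2009 tolled the period for 292 days, extending the deadline to January 16, 2010.
Nothing else in the chronology tolls or restarts the period.
Strand filed on February 2, 2010, after the January 16, 2010 deadline, so the action is time-barred.

TIME-BARRED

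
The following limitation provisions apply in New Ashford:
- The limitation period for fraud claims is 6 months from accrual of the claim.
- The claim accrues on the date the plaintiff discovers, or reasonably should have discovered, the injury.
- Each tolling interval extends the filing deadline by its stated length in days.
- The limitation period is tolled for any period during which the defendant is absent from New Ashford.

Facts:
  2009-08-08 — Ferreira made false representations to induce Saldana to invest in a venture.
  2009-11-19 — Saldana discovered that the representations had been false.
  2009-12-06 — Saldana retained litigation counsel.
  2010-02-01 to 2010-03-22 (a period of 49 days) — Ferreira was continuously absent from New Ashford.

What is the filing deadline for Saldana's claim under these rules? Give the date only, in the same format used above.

2010-07-07

Accrual is tied to discovery, so the period began on 2009-11-19 rather than on 2009-08-08 when the act occurred.
The untolled deadline — 6 months after 2009-11-19 — is 2010-05-19.
The period was tolled for 49 days by the defendant's absence from the jurisdiction (2010-02-01 to 2010-03-22), pushing the deadline to 2010-07-07.
The other events in the timeline have no effect on the limitation period under the stated rules.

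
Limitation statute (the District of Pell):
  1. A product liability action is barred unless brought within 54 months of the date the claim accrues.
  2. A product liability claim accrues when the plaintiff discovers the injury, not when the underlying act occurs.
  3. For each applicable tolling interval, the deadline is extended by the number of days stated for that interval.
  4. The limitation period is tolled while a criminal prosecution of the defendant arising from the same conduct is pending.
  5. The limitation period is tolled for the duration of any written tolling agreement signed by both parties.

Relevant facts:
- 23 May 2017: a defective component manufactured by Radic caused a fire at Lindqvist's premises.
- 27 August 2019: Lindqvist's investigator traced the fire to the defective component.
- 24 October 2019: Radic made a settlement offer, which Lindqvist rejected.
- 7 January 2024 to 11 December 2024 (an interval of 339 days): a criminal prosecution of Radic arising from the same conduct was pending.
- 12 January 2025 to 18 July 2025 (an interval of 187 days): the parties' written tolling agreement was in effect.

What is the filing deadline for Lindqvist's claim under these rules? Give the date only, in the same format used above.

Under the discovery rule, the claim accrued on 27 August 2019, when Lindqvist discovered the injury — not on the 23 May 2017 date of the underlying act.
The untolled deadline — 54 months after 27 August 2019 — is 27 February 2024.
Because the pending criminal prosecution ran from 7 January 2024 to 11 December 2024, the deadline is extended by 339 days to 31 January 2025.
Because the written tolling agreement ran from 12 January 2025 to 18 July 2025, the deadline is extended by 187 days to 6 August 2025.
The other events in the timeline have no effect on the limitation period under the stated rules.

6 August 2025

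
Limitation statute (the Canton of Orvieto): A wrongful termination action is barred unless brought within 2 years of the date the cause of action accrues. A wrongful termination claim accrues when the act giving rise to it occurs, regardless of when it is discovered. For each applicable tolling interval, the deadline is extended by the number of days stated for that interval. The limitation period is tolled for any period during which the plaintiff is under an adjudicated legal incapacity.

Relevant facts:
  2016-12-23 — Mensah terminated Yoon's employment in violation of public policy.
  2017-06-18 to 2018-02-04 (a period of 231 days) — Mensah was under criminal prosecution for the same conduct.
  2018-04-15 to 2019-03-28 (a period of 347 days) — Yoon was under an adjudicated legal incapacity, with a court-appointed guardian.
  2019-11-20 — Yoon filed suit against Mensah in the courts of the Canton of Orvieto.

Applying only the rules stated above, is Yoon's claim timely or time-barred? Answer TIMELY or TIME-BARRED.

TIMELY

The cause of action accrued on 2016-12-23, the date of the act.
2 years from 2016-12-23 is 2018-12-23.
The period was tolled for 347 days by the plaintiff's legal incapacity (2018-04-15 to 2019-03-28), pushing the deadline to 2019-12-05.
No stated provision tolls the period for a criminal prosecution, so the interval from 2017-06-18 to 2018-02-04 has no effect on the deadline.
Yoon filed on 2019-11-20, before the 2019-12-05 deadline, so the action is timely.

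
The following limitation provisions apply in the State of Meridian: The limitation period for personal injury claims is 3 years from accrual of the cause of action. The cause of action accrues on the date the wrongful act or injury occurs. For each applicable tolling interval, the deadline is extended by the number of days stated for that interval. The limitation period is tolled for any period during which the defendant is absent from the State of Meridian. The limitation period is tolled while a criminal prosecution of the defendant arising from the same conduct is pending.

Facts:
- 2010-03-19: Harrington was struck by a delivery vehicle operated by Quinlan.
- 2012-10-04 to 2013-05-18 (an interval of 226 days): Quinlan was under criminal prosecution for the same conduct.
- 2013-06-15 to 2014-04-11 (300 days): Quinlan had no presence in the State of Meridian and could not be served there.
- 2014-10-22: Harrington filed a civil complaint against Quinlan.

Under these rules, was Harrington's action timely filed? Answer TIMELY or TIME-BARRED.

TIME-BARRED

The claim accrued on 2010-03-19, when the wrongful act occurred.
Adding the 3 years base period to 2010-03-19 gives a deadline of 2013-03-19, before any tolling.
The period was tolled for 226 days by the pending criminal prosecution (2012-10-04 to 2013-05-18), pushing the deadline to 2013-10-31.
The period was tolled for 300 days by the defendant's absence from the jurisdiction (2013-06-15 to 2014-04-11), pushing the deadline to 2014-08-27.
The 2014-10-22 filing falls after the 2014-08-27 deadline; the claim is time-barred.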